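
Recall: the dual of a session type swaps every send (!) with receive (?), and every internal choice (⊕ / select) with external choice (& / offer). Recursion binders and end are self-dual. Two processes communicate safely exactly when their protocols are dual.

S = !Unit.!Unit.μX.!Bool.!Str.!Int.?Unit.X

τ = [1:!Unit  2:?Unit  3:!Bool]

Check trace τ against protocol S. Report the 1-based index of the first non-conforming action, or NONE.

2

@1 !Unit  ok  cont: !Unit.μX.…
@2 got ?Unit, protocol expects !Unit  ✗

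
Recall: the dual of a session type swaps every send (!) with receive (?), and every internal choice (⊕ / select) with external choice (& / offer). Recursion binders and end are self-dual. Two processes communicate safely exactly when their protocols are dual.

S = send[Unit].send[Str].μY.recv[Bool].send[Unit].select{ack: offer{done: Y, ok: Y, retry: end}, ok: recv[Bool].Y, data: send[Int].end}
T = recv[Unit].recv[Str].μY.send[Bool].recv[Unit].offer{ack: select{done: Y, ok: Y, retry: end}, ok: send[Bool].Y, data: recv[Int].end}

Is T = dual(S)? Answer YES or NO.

YES

send[Unit] ‖ recv[Unit]  match
  send[Str] ‖ recv[Str]  match
    μY ‖ μY  match (rec unchanged)
      recv[Bool] ‖ send[Bool]  match
        send[Unit] ‖ recv[Unit]  match
          select{ack,ok,data} ‖ offer{ack,ok,data}  match labels match
            case ack:
              offer{done,ok,retry} ‖ select{done,ok,retry}  match labels match
                case done:
                  Y ‖ Y  match
                case ok:
                  Y ‖ Y  match
                case retry:
                  end ‖ end  match
            case ok:
              recv[Bool] ‖ send[Bool]  match
                Y ‖ Y  match
            case data:
              send[Int] ‖ recv[Int]  match
                end ‖ end  match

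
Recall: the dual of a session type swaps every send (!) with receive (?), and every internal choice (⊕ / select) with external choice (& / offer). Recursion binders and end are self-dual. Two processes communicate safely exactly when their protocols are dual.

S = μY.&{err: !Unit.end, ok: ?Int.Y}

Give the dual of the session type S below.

μY = μY  (binder kept)
  &{err,ok} = ⊕{err,ok}  (&→⊕)
    [err]
      !Unit = ?Unit
        end ↦ end
    [ok]
      ?Int = !Int
        Y ↦ Y

μY.⊕{err: ?Unit.end, ok: !Int.Y}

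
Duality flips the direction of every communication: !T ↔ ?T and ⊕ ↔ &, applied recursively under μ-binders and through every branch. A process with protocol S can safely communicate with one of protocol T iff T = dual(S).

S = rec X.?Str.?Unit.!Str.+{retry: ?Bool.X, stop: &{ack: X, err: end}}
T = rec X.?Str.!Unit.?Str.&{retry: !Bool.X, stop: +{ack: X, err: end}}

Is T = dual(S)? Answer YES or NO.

rec X ‖ rec X  ✓ (binder kept)
  ?Str ‖ ?Str  ✗ same direction on both sides — not dual

NO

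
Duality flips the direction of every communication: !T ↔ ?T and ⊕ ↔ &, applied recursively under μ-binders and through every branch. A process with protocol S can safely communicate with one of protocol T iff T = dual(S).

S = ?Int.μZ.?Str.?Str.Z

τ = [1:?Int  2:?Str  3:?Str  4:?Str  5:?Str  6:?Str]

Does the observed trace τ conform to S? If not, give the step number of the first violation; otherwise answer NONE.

@1 ?Int  ok  residual = μZ.…
@2 ?Str  ok  residual = ?Str.μZ.…
@3 ?Str  ok  residual = μZ.…
@4 ?Str  ok  residual = ?Str.μZ.…
@5 ?Str  ok  residual = μZ.…
@6 ?Str  ok  residual = ?Str.μZ.…
τ conforms to S (length 6)

NONE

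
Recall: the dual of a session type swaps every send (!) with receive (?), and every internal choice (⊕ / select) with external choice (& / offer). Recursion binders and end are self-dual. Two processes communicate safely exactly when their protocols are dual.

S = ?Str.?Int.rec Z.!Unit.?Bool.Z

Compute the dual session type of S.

?Str → !Str
  ?Int → !Int
    rec Z → rec Z  (rec unchanged)
      !Unit → ?Unit
        ?Bool → !Bool
          Z self-dual

!Str.!Int.rec Z.?Unit.!Bool.Z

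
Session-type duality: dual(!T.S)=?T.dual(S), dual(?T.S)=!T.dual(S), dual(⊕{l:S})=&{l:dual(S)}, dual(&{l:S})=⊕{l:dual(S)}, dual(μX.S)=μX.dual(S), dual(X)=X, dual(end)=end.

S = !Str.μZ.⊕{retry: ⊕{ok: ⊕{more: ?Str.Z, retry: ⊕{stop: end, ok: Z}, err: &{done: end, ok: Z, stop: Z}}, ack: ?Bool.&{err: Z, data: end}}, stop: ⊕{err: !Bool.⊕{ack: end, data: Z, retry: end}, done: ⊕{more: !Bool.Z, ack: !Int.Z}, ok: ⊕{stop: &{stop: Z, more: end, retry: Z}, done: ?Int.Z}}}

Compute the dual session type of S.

!Str = ?Str
  μZ = μZ  (μ self-dual)
    ⊕{retry,stop} = &{retry,stop}  (select→offer)
      • retry:
        ⊕{ok,ack} = &{ok,ack}  (select→offer)
          • ok:
            ⊕{more,retry,err} = &{more,retry,err}  (select→offer)
              • more:
                ?Str = !Str
                  Z ↦ Z
              • retry:
                ⊕{stop,ok} = &{stop,ok}  (select→offer)
                  • stop:
                    end ↦ end
                  • ok:
                    Z ↦ Z
              • err:
                &{done,ok,stop} = ⊕{done,ok,stop}  (external→internal)
                  • done:
                    end ↦ end
                  • ok:
                    Z ↦ Z
                  • stop:
                    Z ↦ Z
          • ack:
            ?Bool = !Bool
              &{err,data} = ⊕{err,data}  (external→internal)
                • err:
                  Z ↦ Z
                • data:
                  end ↦ end
      • stop:
        ⊕{err,done,ok} = &{err,done,ok}  (select→offer)
          • err:
            !Bool = ?Bool
              ⊕{ack,data,retry} = &{ack,data,retry}  (select→offer)
                • ack:
                  end ↦ end
                • data:
                  Z ↦ Z
                • retry:
                  end ↦ end
          • done:
            ⊕{more,ack} = &{more,ack}  (select→offer)
              • more:
                !Bool = ?Bool
                  Z ↦ Z
              • ack:
                !Int = ?Int
                  Z ↦ Z
          • ok:
            ⊕{stop,done} = &{stop,done}  (select→offer)
              • stop:
                &{stop,more,retry} = ⊕{stop,more,retry}  (external→internal)
                  • stop:
                    Z ↦ Z
                  • more:
                    end ↦ end
                  • retry:
                    Z ↦ Z
              • done:
                ?Int = !Int
                  Z ↦ Z

?Str.μZ.&{retry: &{ok: &{more: !Str.Z, retry: &{stop: end, ok: Z}, err: ⊕{done: end, ok: Z, stop: Z}}, ack: !Bool.⊕{err: Z, data: end}}, stop: &{err: ?Bool.&{ack: end, data: Z, retry: end}, done: &{more: ?Bool.Z, ack: ?Int.Z}, ok: &{stop: ⊕{stop: Z, more: end, retry: Z}, done: !Int.Z}}}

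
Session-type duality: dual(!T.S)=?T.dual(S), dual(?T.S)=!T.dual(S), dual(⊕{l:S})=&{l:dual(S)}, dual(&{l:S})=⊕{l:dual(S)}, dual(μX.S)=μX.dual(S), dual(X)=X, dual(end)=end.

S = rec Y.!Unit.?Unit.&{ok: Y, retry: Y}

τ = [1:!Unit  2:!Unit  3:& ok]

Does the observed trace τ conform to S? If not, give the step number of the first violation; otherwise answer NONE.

step 1: !Unit  match  now at ?Unit.&{ok: rec Y.…, retry: rec Y.…}
step 2: got !Unit, protocol expects ?Unit  ✗

2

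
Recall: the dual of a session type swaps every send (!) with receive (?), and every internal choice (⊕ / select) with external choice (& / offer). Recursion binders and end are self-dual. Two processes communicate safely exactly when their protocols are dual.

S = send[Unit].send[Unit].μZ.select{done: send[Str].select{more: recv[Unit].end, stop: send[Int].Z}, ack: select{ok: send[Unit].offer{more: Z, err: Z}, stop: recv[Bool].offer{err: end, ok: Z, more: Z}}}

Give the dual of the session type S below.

send[Unit] ↦ recv[Unit]
  send[Unit] ↦ recv[Unit]
    μZ ↦ μZ  (binder kept)
      select{done,ack} ↦ offer{done,ack}  (⊕→&)
        case done:
          send[Str] ↦ recv[Str]
            select{more,stop} ↦ offer{more,stop}  (⊕→&)
              case more:
                recv[Unit] ↦ send[Unit]
                  end self-dual
              case stop:
                send[Int] ↦ recv[Int]
                  Z self-dual
        case ack:
          select{ok,stop} ↦ offer{ok,stop}  (⊕→&)
            case ok:
              send[Unit] ↦ recv[Unit]
                offer{more,err} ↦ select{more,err}  (offer→select)
                  case more:
                    Z self-dual
                  case err:
                    Z self-dual
            case stop:
              recv[Bool] ↦ send[Bool]
                offer{err,ok,more} ↦ select{err,ok,more}  (offer→select)
                  case err:
                    end self-dual
                  case ok:
                    Z self-dual
                  case more:
                    Z self-dual

recv[Unit].recv[Unit].μZ.offer{done: recv[Str].offer{more: send[Unit].end, stop: recv[Int].Z}, ack: offer{ok: recv[Unit].select{more: Z, err: Z}, stop: send[Bool].select{err: end, ok: Z, more: Z}}}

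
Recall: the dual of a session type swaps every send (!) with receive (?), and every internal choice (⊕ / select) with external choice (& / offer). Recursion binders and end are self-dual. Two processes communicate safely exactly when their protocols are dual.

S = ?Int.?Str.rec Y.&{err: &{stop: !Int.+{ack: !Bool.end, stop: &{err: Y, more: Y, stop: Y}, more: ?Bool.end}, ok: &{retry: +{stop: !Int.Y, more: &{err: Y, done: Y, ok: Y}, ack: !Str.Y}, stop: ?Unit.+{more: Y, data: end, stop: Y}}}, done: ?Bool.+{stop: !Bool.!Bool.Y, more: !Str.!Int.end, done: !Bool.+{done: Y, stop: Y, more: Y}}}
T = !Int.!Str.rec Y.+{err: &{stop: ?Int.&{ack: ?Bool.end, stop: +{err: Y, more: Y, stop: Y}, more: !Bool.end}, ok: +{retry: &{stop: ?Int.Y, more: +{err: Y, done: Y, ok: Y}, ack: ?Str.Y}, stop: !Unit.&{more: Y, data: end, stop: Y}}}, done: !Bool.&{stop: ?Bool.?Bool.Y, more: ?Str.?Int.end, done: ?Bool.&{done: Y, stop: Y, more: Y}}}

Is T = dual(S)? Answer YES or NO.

NO

?Int | !Int  match
  ?Str | !Str  match
    rec Y | rec Y  match (μ self-dual)
      &{err,done} | +{err,done}  match labels match
        [err]
          &{stop,ok} | &{stop,ok}  ✗ choice polarity not flipped — not dual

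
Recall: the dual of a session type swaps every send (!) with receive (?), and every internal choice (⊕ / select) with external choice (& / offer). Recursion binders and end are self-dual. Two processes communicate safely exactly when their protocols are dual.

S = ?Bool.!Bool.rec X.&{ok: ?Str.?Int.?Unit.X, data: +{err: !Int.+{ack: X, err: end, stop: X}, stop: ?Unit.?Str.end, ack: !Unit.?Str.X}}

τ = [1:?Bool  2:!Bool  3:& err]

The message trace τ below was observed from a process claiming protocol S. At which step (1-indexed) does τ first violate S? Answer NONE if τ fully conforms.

[1] ?Bool  ✓  state: !Bool.rec X.…
[2] !Bool  ✓  state: rec X.…
[3] got & err, protocol expects & ok or & data  ✗

3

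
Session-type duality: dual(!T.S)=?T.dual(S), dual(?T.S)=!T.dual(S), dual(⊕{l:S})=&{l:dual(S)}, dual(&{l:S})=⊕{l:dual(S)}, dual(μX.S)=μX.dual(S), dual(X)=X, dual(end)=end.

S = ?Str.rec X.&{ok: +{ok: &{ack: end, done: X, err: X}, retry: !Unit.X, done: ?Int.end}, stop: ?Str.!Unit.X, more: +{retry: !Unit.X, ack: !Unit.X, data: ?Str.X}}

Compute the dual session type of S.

!Str.rec X.+{ok: &{ok: +{ack: end, done: X, err: X}, retry: ?Unit.X, done: !Int.end}, stop: !Str.?Unit.X, more: &{retry: ?Unit.X, ack: ?Unit.X, data: !Str.X}}

?Str → !Str
  rec X → rec X  (binder kept)
    &{ok,stop,more} → +{ok,stop,more}  (&→⊕)
      [ok]
        +{ok,retry,done} → &{ok,retry,done}  (internal→external)
          [ok]
            &{ack,done,err} → +{ack,done,err}  (&→⊕)
              [ack]
                end self-dual
              [done]
                X self-dual
              [err]
                X self-dual
          [retry]
            !Unit → ?Unit
              X self-dual
          [done]
            ?Int → !Int
              end self-dual
      [stop]
        ?Str → !Str
          !Unit → ?Unit
            X self-dual
      [more]
        +{retry,ack,data} → &{retry,ack,data}  (internal→external)
          [retry]
            !Unit → ?Unit
              X self-dual
          [ack]
            !Unit → ?Unit
              X self-dual
          [data]
            ?Str → !Str
              X self-dual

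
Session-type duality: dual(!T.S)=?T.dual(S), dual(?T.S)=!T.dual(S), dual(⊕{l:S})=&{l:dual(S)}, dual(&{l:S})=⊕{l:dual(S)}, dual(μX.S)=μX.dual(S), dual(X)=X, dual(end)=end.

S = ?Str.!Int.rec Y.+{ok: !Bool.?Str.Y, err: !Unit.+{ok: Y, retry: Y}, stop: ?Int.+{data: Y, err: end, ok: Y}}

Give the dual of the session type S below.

!Str.?Int.rec Y.&{ok: ?Bool.!Str.Y, err: ?Unit.&{ok: Y, retry: Y}, stop: !Int.&{data: Y, err: end, ok: Y}}

?Str → !Str
  !Int → ?Int
    rec Y → rec Y  (rec unchanged)
      +{ok,err,stop} → &{ok,err,stop}  (internal→external)
        • ok:
          !Bool → ?Bool
            ?Str → !Str
              Y self-dual
        • err:
          !Unit → ?Unit
            +{ok,retry} → &{ok,retry}  (internal→external)
              • ok:
                Y self-dual
              • retry:
                Y self-dual
        • stop:
          ?Int → !Int
            +{data,err,ok} → &{data,err,ok}  (internal→external)
              • data:
                Y self-dual
              • err:
                end self-dual
              • ok:
                Y self-dual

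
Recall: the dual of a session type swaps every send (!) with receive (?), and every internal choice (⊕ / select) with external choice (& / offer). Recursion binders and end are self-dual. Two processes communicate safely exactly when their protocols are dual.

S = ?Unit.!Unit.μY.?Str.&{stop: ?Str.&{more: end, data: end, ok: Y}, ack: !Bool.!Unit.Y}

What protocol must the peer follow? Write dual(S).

!Unit.?Unit.μY.!Str.⊕{stop: !Str.⊕{more: end, data: end, ok: Y}, ack: ?Bool.?Unit.Y}

?Unit = !Unit
  !Unit = ?Unit
    μY = μY  (rec unchanged)
      ?Str = !Str
        &{stop,ack} = ⊕{stop,ack}  (external→internal)
          • stop:
            ?Str = !Str
              &{more,data,ok} = ⊕{more,data,ok}  (external→internal)
                • more:
                  end self-dual
                • data:
                  end self-dual
                • ok:
                  Y self-dual
          • ack:
            !Bool = ?Bool
              !Unit = ?Unit
                Y self-dual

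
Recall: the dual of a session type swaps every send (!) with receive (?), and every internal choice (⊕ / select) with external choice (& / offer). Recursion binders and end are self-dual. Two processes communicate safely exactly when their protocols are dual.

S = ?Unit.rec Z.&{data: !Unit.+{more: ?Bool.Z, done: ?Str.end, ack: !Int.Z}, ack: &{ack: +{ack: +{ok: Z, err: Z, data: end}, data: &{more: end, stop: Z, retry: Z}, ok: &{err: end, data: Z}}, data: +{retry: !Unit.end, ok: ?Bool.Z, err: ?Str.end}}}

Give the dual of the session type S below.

?Unit = !Unit
  rec Z = rec Z  (binder kept)
    &{data,ack} = +{data,ack}  (&→⊕)
      [data]
        !Unit = ?Unit
          +{more,done,ack} = &{more,done,ack}  (select→offer)
            [more]
              ?Bool = !Bool
                Z self-dual
            [done]
              ?Str = !Str
                end self-dual
            [ack]
              !Int = ?Int
                Z self-dual
      [ack]
        &{ack,data} = +{ack,data}  (&→⊕)
          [ack]
            +{ack,data,ok} = &{ack,data,ok}  (select→offer)
              [ack]
                +{ok,err,data} = &{ok,err,data}  (select→offer)
                  [ok]
                    Z self-dual
                  [err]
                    Z self-dual
                  [data]
                    end self-dual
              [data]
                &{more,stop,retry} = +{more,stop,retry}  (&→⊕)
                  [more]
                    end self-dual
                  [stop]
                    Z self-dual
                  [retry]
                    Z self-dual
              [ok]
                &{err,data} = +{err,data}  (&→⊕)
                  [err]
                    end self-dual
                  [data]
                    Z self-dual
          [data]
            +{retry,ok,err} = &{retry,ok,err}  (select→offer)
              [retry]
                !Unit = ?Unit
                  end self-dual
              [ok]
                ?Bool = !Bool
                  Z self-dual
              [err]
                ?Str = !Str
                  end self-dual

!Unit.rec Z.+{data: ?Unit.&{more: !Bool.Z, done: !Str.end, ack: ?Int.Z}, ack: +{ack: &{ack: &{ok: Z, err: Z, data: end}, data: +{more: end, stop: Z, retry: Z}, ok: +{err: end, data: Z}}, data: &{retry: ?Unit.end, ok: !Bool.Z, err: !Str.end}}}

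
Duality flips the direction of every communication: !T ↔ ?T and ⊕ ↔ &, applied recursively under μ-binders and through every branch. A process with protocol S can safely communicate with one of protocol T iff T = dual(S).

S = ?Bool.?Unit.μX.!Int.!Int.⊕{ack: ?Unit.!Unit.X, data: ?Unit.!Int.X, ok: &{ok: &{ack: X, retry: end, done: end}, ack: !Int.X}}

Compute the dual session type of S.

!Bool.!Unit.μX.?Int.?Int.&{ack: !Unit.?Unit.X, data: !Unit.?Int.X, ok: ⊕{ok: ⊕{ack: X, retry: end, done: end}, ack: ?Int.X}}

?Bool = !Bool
  ?Unit = !Unit
    μX = μX  (binder kept)
      !Int = ?Int
        !Int = ?Int
          ⊕{ack,data,ok} = &{ack,data,ok}  (⊕→&)
            [ack]
              ?Unit = !Unit
                !Unit = ?Unit
                  X ↦ X
            [data]
              ?Unit = !Unit
                !Int = ?Int
                  X ↦ X
            [ok]
              &{ok,ack} = ⊕{ok,ack}  (&→⊕)
                [ok]
                  &{ack,retry,done} = ⊕{ack,retry,done}  (&→⊕)
                    [ack]
                      X ↦ X
                    [retry]
                      end ↦ end
                    [done]
                      end ↦ end
                [ack]
                  !Int = ?Int
                    X ↦ X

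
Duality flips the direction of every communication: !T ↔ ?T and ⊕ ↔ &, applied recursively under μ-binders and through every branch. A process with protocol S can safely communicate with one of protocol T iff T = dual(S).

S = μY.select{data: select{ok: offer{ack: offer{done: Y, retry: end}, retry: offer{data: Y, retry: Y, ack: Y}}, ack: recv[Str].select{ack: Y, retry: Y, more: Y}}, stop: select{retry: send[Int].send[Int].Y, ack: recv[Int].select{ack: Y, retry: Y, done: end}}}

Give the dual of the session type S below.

μY.offer{data: offer{ok: select{ack: select{done: Y, retry: end}, retry: select{data: Y, retry: Y, ack: Y}}, ack: send[Str].offer{ack: Y, retry: Y, more: Y}}, stop: offer{retry: recv[Int].recv[Int].Y, ack: send[Int].offer{ack: Y, retry: Y, done: end}}}

μY = μY  (rec unchanged)
  select{data,stop} = offer{data,stop}  (internal→external)
    • data:
      select{ok,ack} = offer{ok,ack}  (internal→external)
        • ok:
          offer{ack,retry} = select{ack,retry}  (offer→select)
            • ack:
              offer{done,retry} = select{done,retry}  (offer→select)
                • done:
                  Y ↦ Y
                • retry:
                  end ↦ end
            • retry:
              offer{data,retry,ack} = select{data,retry,ack}  (offer→select)
                • data:
                  Y ↦ Y
                • retry:
                  Y ↦ Y
                • ack:
                  Y ↦ Y
        • ack:
          recv[Str] = send[Str]
            select{ack,retry,more} = offer{ack,retry,more}  (internal→external)
              • ack:
                Y ↦ Y
              • retry:
                Y ↦ Y
              • more:
                Y ↦ Y
    • stop:
      select{retry,ack} = offer{retry,ack}  (internal→external)
        • retry:
          send[Int] = recv[Int]
            send[Int] = recv[Int]
              Y ↦ Y
        • ack:
          recv[Int] = send[Int]
            select{ack,retry,done} = offer{ack,retry,done}  (internal→external)
              • ack:
                Y ↦ Y
              • retry:
                Y ↦ Y
              • done:
                end ↦ end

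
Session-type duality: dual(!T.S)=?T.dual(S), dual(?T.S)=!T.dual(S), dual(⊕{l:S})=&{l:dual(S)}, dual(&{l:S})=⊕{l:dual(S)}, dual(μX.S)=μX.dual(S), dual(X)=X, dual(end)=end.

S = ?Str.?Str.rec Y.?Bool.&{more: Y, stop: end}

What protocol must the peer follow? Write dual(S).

?Str = !Str
  ?Str = !Str
    rec Y = rec Y  (rec unchanged)
      ?Bool = !Bool
        &{more,stop} = +{more,stop}  (&→⊕)
          [more]
            Y self-dual
          [stop]
            end self-dual

!Str.!Str.rec Y.!Bool.+{more: Y, stop: end}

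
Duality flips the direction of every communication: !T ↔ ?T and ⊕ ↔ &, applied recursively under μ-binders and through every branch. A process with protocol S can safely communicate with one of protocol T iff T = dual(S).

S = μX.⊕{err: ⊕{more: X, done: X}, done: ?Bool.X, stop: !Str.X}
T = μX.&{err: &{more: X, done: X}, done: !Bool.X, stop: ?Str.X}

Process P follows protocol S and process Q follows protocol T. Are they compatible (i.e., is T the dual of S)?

μX vs μX  ok (μ self-dual)
  ⊕{err,done,stop} vs &{err,done,stop}  ok same labels
    • err:
      ⊕{more,done} vs &{more,done}  ok same labels
        • more:
          X vs X  ok
        • done:
          X vs X  ok
    • done:
      ?Bool vs !Bool  ok
        X vs X  ok
    • stop:
      !Str vs ?Str  ok
        X vs X  ok

YES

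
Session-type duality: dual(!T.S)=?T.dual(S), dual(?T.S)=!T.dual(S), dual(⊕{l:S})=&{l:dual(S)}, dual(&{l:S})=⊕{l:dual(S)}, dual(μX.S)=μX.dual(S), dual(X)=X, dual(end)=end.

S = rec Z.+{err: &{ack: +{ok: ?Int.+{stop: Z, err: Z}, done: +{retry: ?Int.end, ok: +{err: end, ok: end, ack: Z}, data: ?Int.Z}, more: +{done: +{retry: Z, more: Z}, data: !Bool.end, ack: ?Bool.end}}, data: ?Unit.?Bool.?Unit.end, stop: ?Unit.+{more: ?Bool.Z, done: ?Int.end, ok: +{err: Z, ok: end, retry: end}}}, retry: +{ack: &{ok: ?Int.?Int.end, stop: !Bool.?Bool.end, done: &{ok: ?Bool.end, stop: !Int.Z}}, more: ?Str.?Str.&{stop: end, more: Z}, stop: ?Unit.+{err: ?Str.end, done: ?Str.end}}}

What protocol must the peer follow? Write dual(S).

rec Z ↦ rec Z  (binder kept)
  +{err,retry} ↦ &{err,retry}  (⊕→&)
    • err:
      &{ack,data,stop} ↦ +{ack,data,stop}  (&→⊕)
        • ack:
          +{ok,done,more} ↦ &{ok,done,more}  (⊕→&)
            • ok:
              ?Int ↦ !Int
                +{stop,err} ↦ &{stop,err}  (⊕→&)
                  • stop:
                    Z ↦ Z
                  • err:
                    Z ↦ Z
            • done:
              +{retry,ok,data} ↦ &{retry,ok,data}  (⊕→&)
                • retry:
                  ?Int ↦ !Int
                    end ↦ end
                • ok:
                  +{err,ok,ack} ↦ &{err,ok,ack}  (⊕→&)
                    • err:
                      end ↦ end
                    • ok:
                      end ↦ end
                    • ack:
                      Z ↦ Z
                • data:
                  ?Int ↦ !Int
                    Z ↦ Z
            • more:
              +{done,data,ack} ↦ &{done,data,ack}  (⊕→&)
                • done:
                  +{retry,more} ↦ &{retry,more}  (⊕→&)
                    • retry:
                      Z ↦ Z
                    • more:
                      Z ↦ Z
                • data:
                  !Bool ↦ ?Bool
                    end ↦ end
                • ack:
                  ?Bool ↦ !Bool
                    end ↦ end
        • data:
          ?Unit ↦ !Unit
            ?Bool ↦ !Bool
              ?Unit ↦ !Unit
                end ↦ end
        • stop:
          ?Unit ↦ !Unit
            +{more,done,ok} ↦ &{more,done,ok}  (⊕→&)
              • more:
                ?Bool ↦ !Bool
                  Z ↦ Z
              • done:
                ?Int ↦ !Int
                  end ↦ end
              • ok:
                +{err,ok,retry} ↦ &{err,ok,retry}  (⊕→&)
                  • err:
                    Z ↦ Z
                  • ok:
                    end ↦ end
                  • retry:
                    end ↦ end
    • retry:
      +{ack,more,stop} ↦ &{ack,more,stop}  (⊕→&)
        • ack:
          &{ok,stop,done} ↦ +{ok,stop,done}  (&→⊕)
            • ok:
              ?Int ↦ !Int
                ?Int ↦ !Int
                  end ↦ end
            • stop:
              !Bool ↦ ?Bool
                ?Bool ↦ !Bool
                  end ↦ end
            • done:
              &{ok,stop} ↦ +{ok,stop}  (&→⊕)
                • ok:
                  ?Bool ↦ !Bool
                    end ↦ end
                • stop:
                  !Int ↦ ?Int
                    Z ↦ Z
        • more:
          ?Str ↦ !Str
            ?Str ↦ !Str
              &{stop,more} ↦ +{stop,more}  (&→⊕)
                • stop:
                  end ↦ end
                • more:
                  Z ↦ Z
        • stop:
          ?Unit ↦ !Unit
            +{err,done} ↦ &{err,done}  (⊕→&)
              • err:
                ?Str ↦ !Str
                  end ↦ end
              • done:
                ?Str ↦ !Str
                  end ↦ end

rec Z.&{err: +{ack: &{ok: !Int.&{stop: Z, err: Z}, done: &{retry: !Int.end, ok: &{err: end, ok: end, ack: Z}, data: !Int.Z}, more: &{done: &{retry: Z, more: Z}, data: ?Bool.end, ack: !Bool.end}}, data: !Unit.!Bool.!Unit.end, stop: !Unit.&{more: !Bool.Z, done: !Int.end, ok: &{err: Z, ok: end, retry: end}}}, retry: &{ack: +{ok: !Int.!Int.end, stop: ?Bool.!Bool.end, done: +{ok: !Bool.end, stop: ?Int.Z}}, more: !Str.!Str.+{stop: end, more: Z}, stop: !Unit.&{err: !Str.end, done: !Str.end}}}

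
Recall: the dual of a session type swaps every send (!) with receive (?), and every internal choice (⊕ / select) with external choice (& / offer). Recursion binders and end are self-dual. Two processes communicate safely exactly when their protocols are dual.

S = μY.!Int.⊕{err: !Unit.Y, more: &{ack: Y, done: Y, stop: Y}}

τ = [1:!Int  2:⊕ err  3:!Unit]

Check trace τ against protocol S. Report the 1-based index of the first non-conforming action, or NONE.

[1] !Int  match  cont: ⊕{err: !Unit.μY.…, more: &{ack: μY.…, done: μY.…, stop: μY.…}}
[2] ⊕ err  match  cont: !Unit.μY.…
[3] !Unit  match  cont: μY.…
all 3 steps conform

NONE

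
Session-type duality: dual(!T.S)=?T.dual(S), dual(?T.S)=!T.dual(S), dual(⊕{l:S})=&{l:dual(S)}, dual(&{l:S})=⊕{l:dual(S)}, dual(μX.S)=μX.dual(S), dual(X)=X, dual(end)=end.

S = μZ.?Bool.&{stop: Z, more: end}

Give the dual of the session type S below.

μZ = μZ  (binder kept)
  ?Bool = !Bool
    &{stop,more} = ⊕{stop,more}  (offer→select)
      case stop:
        dual(Z) = Z
      case more:
        dual(end) = end

μZ.!Bool.⊕{stop: Z, more: end}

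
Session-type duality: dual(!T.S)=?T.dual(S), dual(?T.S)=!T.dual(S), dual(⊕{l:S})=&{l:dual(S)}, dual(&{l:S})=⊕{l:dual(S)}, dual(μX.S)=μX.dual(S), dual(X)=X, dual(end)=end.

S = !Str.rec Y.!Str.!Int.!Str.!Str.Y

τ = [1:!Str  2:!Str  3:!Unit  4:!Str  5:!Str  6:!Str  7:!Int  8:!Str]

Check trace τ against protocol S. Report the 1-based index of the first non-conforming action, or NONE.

step 1: !Str  ok  now at rec Y.…
step 2: !Str  ok  now at !Int.!Str.!Str.rec Y.…
step 3: got !Unit, protocol expects !Int  ✗

3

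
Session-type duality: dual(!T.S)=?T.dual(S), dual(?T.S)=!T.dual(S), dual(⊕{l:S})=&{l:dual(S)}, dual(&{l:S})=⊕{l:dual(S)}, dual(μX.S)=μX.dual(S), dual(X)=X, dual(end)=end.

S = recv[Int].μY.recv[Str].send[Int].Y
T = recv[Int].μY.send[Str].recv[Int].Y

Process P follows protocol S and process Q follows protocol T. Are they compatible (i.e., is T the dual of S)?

NO

recv[Int] ‖ recv[Int]  ✗ same direction on both sides — not dual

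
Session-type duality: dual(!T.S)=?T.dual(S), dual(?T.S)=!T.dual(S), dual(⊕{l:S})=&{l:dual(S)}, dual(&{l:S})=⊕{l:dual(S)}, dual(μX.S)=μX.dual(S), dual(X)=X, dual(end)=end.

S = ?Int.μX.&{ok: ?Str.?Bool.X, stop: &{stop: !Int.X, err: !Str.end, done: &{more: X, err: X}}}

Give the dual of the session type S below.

!Int.μX.⊕{ok: !Str.!Bool.X, stop: ⊕{stop: ?Int.X, err: ?Str.end, done: ⊕{more: X, err: X}}}

?Int → !Int
  μX → μX  (binder kept)
    &{ok,stop} → ⊕{ok,stop}  (external→internal)
      • ok:
        ?Str → !Str
          ?Bool → !Bool
            dual(X) = X
      • stop:
        &{stop,err,done} → ⊕{stop,err,done}  (external→internal)
          • stop:
            !Int → ?Int
              dual(X) = X
          • err:
            !Str → ?Str
              dual(end) = end
          • done:
            &{more,err} → ⊕{more,err}  (external→internal)
              • more:
                dual(X) = X
              • err:
                dual(X) = X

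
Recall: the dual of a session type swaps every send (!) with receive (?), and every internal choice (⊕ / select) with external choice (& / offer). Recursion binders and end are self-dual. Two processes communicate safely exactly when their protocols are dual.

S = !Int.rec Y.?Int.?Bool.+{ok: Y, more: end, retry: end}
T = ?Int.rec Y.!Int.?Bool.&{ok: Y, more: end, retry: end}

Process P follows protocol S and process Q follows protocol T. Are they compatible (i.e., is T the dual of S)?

NO

!Int ‖ ?Int  match
  rec Y ‖ rec Y  match (μ self-dual)
    ?Int ‖ !Int  match
      ?Bool ‖ ?Bool  ✗ same direction on both sides — not dual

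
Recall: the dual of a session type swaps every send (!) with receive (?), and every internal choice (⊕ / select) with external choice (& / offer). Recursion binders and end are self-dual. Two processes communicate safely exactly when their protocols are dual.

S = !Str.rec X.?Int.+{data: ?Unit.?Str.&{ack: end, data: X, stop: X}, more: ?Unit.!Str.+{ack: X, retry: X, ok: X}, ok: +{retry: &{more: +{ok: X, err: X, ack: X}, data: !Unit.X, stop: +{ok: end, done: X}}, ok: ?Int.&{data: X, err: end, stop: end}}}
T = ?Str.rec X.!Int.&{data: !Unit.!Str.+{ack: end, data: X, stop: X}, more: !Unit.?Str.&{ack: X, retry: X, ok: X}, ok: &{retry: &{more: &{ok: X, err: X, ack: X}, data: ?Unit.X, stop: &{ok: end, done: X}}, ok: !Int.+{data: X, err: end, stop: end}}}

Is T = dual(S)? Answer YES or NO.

!Str | ?Str  ok
  rec X | rec X  ok (rec unchanged)
    ?Int | !Int  ok
      +{data,more,ok} | &{data,more,ok}  ok labels match
        case data:
          ?Unit | !Unit  ok
            ?Str | !Str  ok
              &{ack,data,stop} | +{ack,data,stop}  ok labels match
                case ack:
                  end | end  ok
                case data:
                  X | X  ok
                case stop:
                  X | X  ok
        case more:
          ?Unit | !Unit  ok
            !Str | ?Str  ok
              +{ack,retry,ok} | &{ack,retry,ok}  ok labels match
                case ack:
                  X | X  ok
                case retry:
                  X | X  ok
                case ok:
                  X | X  ok
        case ok:
          +{retry,ok} | &{retry,ok}  ok labels match
            case retry:
              &{more,data,stop} | &{more,data,stop}  ✗ choice polarity not flipped — not dual

NO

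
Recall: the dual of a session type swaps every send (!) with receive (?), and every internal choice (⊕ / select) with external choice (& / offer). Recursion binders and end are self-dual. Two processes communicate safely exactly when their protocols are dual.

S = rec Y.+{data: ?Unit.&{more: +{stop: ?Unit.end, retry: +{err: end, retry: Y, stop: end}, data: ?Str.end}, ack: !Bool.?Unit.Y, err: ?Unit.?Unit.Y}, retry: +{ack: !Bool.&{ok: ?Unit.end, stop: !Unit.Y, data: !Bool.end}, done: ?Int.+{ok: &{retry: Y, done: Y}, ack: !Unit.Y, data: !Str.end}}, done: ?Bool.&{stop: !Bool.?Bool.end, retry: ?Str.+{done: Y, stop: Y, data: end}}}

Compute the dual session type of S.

rec Y → rec Y  (binder kept)
  +{data,retry,done} → &{data,retry,done}  (select→offer)
    case data:
      ?Unit → !Unit
        &{more,ack,err} → +{more,ack,err}  (&→⊕)
          case more:
            +{stop,retry,data} → &{stop,retry,data}  (select→offer)
              case stop:
                ?Unit → !Unit
                  end self-dual
              case retry:
                +{err,retry,stop} → &{err,retry,stop}  (select→offer)
                  case err:
                    end self-dual
                  case retry:
                    Y self-dual
                  case stop:
                    end self-dual
              case data:
                ?Str → !Str
                  end self-dual
          case ack:
            !Bool → ?Bool
              ?Unit → !Unit
                Y self-dual
          case err:
            ?Unit → !Unit
              ?Unit → !Unit
                Y self-dual
    case retry:
      +{ack,done} → &{ack,done}  (select→offer)
        case ack:
          !Bool → ?Bool
            &{ok,stop,data} → +{ok,stop,data}  (&→⊕)
              case ok:
                ?Unit → !Unit
                  end self-dual
              case stop:
                !Unit → ?Unit
                  Y self-dual
              case data:
                !Bool → ?Bool
                  end self-dual
        case done:
          ?Int → !Int
            +{ok,ack,data} → &{ok,ack,data}  (select→offer)
              case ok:
                &{retry,done} → +{retry,done}  (&→⊕)
                  case retry:
                    Y self-dual
                  case done:
                    Y self-dual
              case ack:
                !Unit → ?Unit
                  Y self-dual
              case data:
                !Str → ?Str
                  end self-dual
    case done:
      ?Bool → !Bool
        &{stop,retry} → +{stop,retry}  (&→⊕)
          case stop:
            !Bool → ?Bool
              ?Bool → !Bool
                end self-dual
          case retry:
            ?Str → !Str
              +{done,stop,data} → &{done,stop,data}  (select→offer)
                case done:
                  Y self-dual
                case stop:
                  Y self-dual
                case data:
                  end self-dual

rec Y.&{data: !Unit.+{more: &{stop: !Unit.end, retry: &{err: end, retry: Y, stop: end}, data: !Str.end}, ack: ?Bool.!Unit.Y, err: !Unit.!Unit.Y}, retry: &{ack: ?Bool.+{ok: !Unit.end, stop: ?Unit.Y, data: ?Bool.end}, done: !Int.&{ok: +{retry: Y, done: Y}, ack: ?Unit.Y, data: ?Str.end}}, done: !Bool.+{stop: ?Bool.!Bool.end, retry: !Str.&{done: Y, stop: Y, data: end}}}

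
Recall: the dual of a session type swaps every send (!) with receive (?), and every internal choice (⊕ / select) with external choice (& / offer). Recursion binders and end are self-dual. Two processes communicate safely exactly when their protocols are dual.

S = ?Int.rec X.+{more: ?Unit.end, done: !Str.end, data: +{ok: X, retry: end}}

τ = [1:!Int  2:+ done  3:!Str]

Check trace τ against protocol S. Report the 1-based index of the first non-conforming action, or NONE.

@1 got !Int, protocol expects ?Int  ✗

1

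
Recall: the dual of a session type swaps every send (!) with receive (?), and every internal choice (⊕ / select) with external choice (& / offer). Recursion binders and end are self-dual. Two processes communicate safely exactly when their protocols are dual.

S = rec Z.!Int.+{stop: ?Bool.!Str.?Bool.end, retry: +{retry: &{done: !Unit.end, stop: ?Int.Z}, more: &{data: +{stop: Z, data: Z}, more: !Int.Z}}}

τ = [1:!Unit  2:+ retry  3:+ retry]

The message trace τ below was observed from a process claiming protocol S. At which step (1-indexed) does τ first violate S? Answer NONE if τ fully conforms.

[1] got !Unit, protocol expects !Int  ✗

1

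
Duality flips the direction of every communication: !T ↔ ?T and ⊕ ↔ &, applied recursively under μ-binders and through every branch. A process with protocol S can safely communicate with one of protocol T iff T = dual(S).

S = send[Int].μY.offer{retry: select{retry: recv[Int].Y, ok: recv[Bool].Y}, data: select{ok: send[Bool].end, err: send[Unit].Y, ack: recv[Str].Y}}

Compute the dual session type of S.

send[Int] ↦ recv[Int]
  μY ↦ μY  (μ self-dual)
    offer{retry,data} ↦ select{retry,data}  (offer→select)
      case retry:
        select{retry,ok} ↦ offer{retry,ok}  (internal→external)
          case retry:
            recv[Int] ↦ send[Int]
              Y ↦ Y
          case ok:
            recv[Bool] ↦ send[Bool]
              Y ↦ Y
      case data:
        select{ok,err,ack} ↦ offer{ok,err,ack}  (internal→external)
          case ok:
            send[Bool] ↦ recv[Bool]
              end ↦ end
          case err:
            send[Unit] ↦ recv[Unit]
              Y ↦ Y
          case ack:
            recv[Str] ↦ send[Str]
              Y ↦ Y

recv[Int].μY.select{retry: offer{retry: send[Int].Y, ok: send[Bool].Y}, data: offer{ok: recv[Bool].end, err: recv[Unit].Y, ack: send[Str].Y}}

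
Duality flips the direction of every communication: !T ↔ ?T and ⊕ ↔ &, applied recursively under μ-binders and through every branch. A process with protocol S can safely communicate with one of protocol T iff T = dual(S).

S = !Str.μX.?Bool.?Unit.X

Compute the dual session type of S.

?Str.μX.!Bool.!Unit.X

!Str = ?Str
  μX = μX  (μ self-dual)
    ?Bool = !Bool
      ?Unit = !Unit
        dual(X) = X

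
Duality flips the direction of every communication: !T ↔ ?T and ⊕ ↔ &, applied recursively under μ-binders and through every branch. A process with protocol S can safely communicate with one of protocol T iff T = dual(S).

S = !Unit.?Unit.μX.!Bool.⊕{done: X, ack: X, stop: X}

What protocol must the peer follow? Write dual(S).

?Unit.!Unit.μX.?Bool.&{done: X, ack: X, stop: X}

!Unit ↦ ?Unit
  ?Unit ↦ !Unit
    μX ↦ μX  (μ self-dual)
      !Bool ↦ ?Bool
        ⊕{done,ack,stop} ↦ &{done,ack,stop}  (internal→external)
          • done:
            X ↦ X
          • ack:
            X ↦ X
          • stop:
            X ↦ X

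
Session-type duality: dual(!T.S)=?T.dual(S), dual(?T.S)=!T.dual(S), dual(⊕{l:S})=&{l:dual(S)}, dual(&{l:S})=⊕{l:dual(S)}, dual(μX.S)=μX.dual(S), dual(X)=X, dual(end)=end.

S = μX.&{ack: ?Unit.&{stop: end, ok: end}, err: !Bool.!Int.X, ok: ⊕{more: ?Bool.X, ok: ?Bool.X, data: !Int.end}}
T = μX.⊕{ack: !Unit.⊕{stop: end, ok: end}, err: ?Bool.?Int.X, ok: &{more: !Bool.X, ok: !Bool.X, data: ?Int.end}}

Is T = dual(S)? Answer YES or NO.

μX vs μX  ok (rec unchanged)
  &{ack,err,ok} vs ⊕{ack,err,ok}  ok label sets agree
    [ack]
      ?Unit vs !Unit  ok
        &{stop,ok} vs ⊕{stop,ok}  ok label sets agree
          [stop]
            end vs end  ok
          [ok]
            end vs end  ok
    [err]
      !Bool vs ?Bool  ok
        !Int vs ?Int  ok
          X vs X  ok
    [ok]
      ⊕{more,ok,data} vs &{more,ok,data}  ok label sets agree
        [more]
          ?Bool vs !Bool  ok
            X vs X  ok
        [ok]
          ?Bool vs !Bool  ok
            X vs X  ok
        [data]
          !Int vs ?Int  ok
            end vs end  ok

YES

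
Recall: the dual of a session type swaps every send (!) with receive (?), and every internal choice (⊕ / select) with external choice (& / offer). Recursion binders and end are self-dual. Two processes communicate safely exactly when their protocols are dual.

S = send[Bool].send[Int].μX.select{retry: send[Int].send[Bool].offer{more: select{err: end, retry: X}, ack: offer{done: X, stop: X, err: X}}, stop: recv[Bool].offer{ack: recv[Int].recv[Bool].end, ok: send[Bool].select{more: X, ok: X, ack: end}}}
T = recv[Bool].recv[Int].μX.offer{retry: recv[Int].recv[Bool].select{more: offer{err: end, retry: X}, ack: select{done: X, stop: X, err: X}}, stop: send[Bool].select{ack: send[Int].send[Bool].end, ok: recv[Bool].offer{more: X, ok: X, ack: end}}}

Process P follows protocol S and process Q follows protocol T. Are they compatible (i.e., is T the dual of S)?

YES

send[Bool] | recv[Bool]  ok
  send[Int] | recv[Int]  ok
    μX | μX  ok (binder kept)
      select{retry,stop} | offer{retry,stop}  ok label sets agree
        • retry:
          send[Int] | recv[Int]  ok
            send[Bool] | recv[Bool]  ok
              offer{more,ack} | select{more,ack}  ok label sets agree
                • more:
                  select{err,retry} | offer{err,retry}  ok label sets agree
                    • err:
                      end | end  ok
                    • retry:
                      X | X  ok
                • ack:
                  offer{done,stop,err} | select{done,stop,err}  ok label sets agree
                    • done:
                      X | X  ok
                    • stop:
                      X | X  ok
                    • err:
                      X | X  ok
        • stop:
          recv[Bool] | send[Bool]  ok
            offer{ack,ok} | select{ack,ok}  ok label sets agree
              • ack:
                recv[Int] | send[Int]  ok
                  recv[Bool] | send[Bool]  ok
                    end | end  ok
              • ok:
                send[Bool] | recv[Bool]  ok
                  select{more,ok,ack} | offer{more,ok,ack}  ok label sets agree
                    • more:
                      X | X  ok
                    • ok:
                      X | X  ok
                    • ack:
                      end | end  ok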